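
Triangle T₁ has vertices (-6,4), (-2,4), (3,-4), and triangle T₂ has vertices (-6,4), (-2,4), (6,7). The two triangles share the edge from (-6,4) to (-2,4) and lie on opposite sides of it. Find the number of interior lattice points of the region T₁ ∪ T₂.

The union is the simple quadrilateral with vertices (-6,4), (3,-4), (-2,4), (6,7) in order.
Using the shoelace formula, 2A = |[(-6)·(-4) − 3·4] + [3·4 − (-2)·(-4)] + [(-2)·7 − 6·4] + [6·4 − (-6)·7]| = 44, so the area is 22.
Along each edge there are gcd(|Δx|,|Δy|)+1 lattice points, so counting each shared vertex once the boundary has gcd(9,8) + gcd(5,8) + gcd(8,3) + gcd(12,3) = 1+1+1+3 = 6.
By Pick's theorem I = A − B/2 + 1 = 22 − 6/2 + 1 = 20.

20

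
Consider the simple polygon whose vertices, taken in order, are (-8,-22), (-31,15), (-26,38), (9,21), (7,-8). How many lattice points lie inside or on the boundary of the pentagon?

Using the shoelace formula, 2A = |[(-8)·15 − (-31)·(-22)] + [(-31)·38 − (-26)·15] + [(-26)·21 − 9·38] + [9·(-8) − 7·21] + [7·(-22) − (-8)·(-8)]| = 2915, so the area is 2915/2.
Along each edge there are gcd(|Δx|,|Δy|)+1 lattice points, so counting each shared vertex once the boundary has gcd(23,37) + gcd(5,23) + gcd(35,17) + gcd(2,29) + gcd(15,14) = 1+1+1+1+1 = 5.
Pick's theorem gives I = A − B/2 + 1 = 2915/2 − 5/2 + 1 = 1456, so the closed region contains I + B = 1456 + 5 = 1461 lattice points.

1461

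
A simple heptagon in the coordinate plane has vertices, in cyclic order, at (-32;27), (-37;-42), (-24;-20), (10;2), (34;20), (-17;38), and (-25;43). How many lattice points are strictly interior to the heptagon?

The shoelace formula gives twice the area as |((-32)·(-42) − (-37)·27) + ((-37)·(-20) − (-24)·(-42)) + ((-24)·2 − 10·(-20)) + (10·20 − 34·2) + (34·38 − (-17)·20) + ((-17)·43 − (-25)·38) + ((-25)·27 − (-32)·43)| = 4911, so the area is 4911/2.
Summing gcd(|Δx|,|Δy|) over the edges gives the boundary count: gcd(5,69) + gcd(13,22) + gcd(34,22) + gcd(24,18) + gcd(51,18) + gcd(8,5) + gcd(7,16) = 1+1+2+6+3+1+1 = 15.
By Pick's theorem A = I + B/2 − 1, so I = 4911/2 − 15/2 + 1 = 2449.

2449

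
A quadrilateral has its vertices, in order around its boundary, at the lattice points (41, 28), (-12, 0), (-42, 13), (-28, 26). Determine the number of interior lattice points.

Using the shoelace formula, 2A = |(41·0 − (-12)·28) + ((-12)·13 − (-42)·0) + ((-42)·26 − (-28)·13) + ((-28)·28 − 41·26)| = 2398, so the area is 1199.
The number of boundary lattice points is Σ gcd(|Δx|,|Δy|) = gcd(53,28) + gcd(30,13) + gcd(14,13) + gcd(69,2) = 1+1+1+1 = 4.
Pick's theorem gives I = A − B/2 + 1 = 1199 − 4/2 + 1 = 1198.

1198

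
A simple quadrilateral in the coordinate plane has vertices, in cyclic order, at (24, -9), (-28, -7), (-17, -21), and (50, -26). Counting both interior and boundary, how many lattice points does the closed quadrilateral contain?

861

Using the shoelace formula, 2A = |[24·(-7) − (-28)·(-9)] + [(-28)·(-21) − (-17)·(-7)] + [(-17)·(-26) − 50·(-21)] + [50·(-9) − 24·(-26)]| = 1715, so the area is 857.5.
Along each edge there are gcd(|Δx|,|Δy|)+1 lattice points, so counting each shared vertex once the boundary has gcd(52,2) + gcd(11,14) + gcd(67,5) + gcd(26,17) = 2+1+1+1 = 5.
Pick's theorem gives I = A − B/2 + 1 = 857.5 − 5/2 + 1 = 856, so the closed region contains I + B = 856 + 5 = 861 lattice points.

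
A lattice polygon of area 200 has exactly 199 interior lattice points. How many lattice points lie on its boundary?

4

Pick's theorem gives A = I + B/2 − 1, so B = 2(A − I + 1) = 2(200 − 199 + 1) = 4.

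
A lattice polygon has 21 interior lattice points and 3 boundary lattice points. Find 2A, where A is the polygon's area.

43

By Pick's theorem, A = I + B/2 − 1 = 21 + 3/2 − 1 = 43/2.
Hence 2A = 43.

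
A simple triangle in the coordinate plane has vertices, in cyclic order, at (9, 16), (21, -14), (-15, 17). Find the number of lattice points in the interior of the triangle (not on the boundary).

351

The shoelace formula gives twice the area as |[9·(-14) − 21·16] + [21·17 − (-15)·(-14)] + [(-15)·16 − 9·17]| = 708, so the area is 354.
Summing gcd(|Δx|,|Δy|) over the edges gives the boundary count: gcd(12,30) + gcd(36,31) + gcd(24,1) = 6+1+1 = 8.
Pick's theorem gives I = A − B/2 + 1 = 354 − 8/2 + 1 = 351.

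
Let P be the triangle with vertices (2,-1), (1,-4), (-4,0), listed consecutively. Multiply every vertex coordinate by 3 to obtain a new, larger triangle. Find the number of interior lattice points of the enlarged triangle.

82

By the shoelace formula, twice the signed area is |(2·(-4) − 1·(-1)) + (1·0 − (-4)·(-4)) + ((-4)·(-1) − 2·0)| = 19, so the area is 19/2.
The number of boundary lattice points is Σ gcd(|Δx|,|Δy|) = gcd(1,3) + gcd(5,4) + gcd(6,1) = 1+1+1 = 3.
Scaling by 3 multiplies the area by 3² = 9 (so the new area is 171/2) and multiplies the boundary lattice-point count by 3, giving 9.
By Pick's theorem, the interior count of the dilated polygon is 171/2 − 9/2 + 1 = 82.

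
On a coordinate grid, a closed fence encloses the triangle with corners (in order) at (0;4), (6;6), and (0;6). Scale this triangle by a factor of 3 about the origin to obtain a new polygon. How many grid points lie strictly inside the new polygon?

By the shoelace formula, twice the signed area is |[0·6 − 6·4] + [6·6 − 0·6] + [0·4 − 0·6]| = 12, so the area is 6.
Along each edge there are gcd(|Δx|,|Δy|)+1 lattice points, so counting each shared vertex once the boundary has gcd(6,2) + gcd(6,0) + gcd(0,2) = 2+6+2 = 10.
Scaling by 3 multiplies the area by 3² = 9 (so the new area is 54) and multiplies the boundary lattice-point count by 3, giving 30.
By Pick's theorem, the interior count of the dilated polygon is 54 − 30/2 + 1 = 40.

40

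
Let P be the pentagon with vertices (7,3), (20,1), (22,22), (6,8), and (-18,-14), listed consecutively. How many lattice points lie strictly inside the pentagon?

Using the shoelace formula, 2A = |(7·1 − 20·3) + (20·22 − 22·1) + (22·8 − 6·22) + (6·(-14) − (-18)·8) + ((-18)·3 − 7·(-14))| = 513, so the area is 256.5.
The number of boundary lattice points is Σ gcd(|Δx|,|Δy|) = gcd(13,2) + gcd(2,21) + gcd(16,14) + gcd(24,22) + gcd(25,17) = 1+1+2+2+1 = 7.
Pick's theorem gives I = A − B/2 + 1 = 256.5 − 7/2 + 1 = 254.

254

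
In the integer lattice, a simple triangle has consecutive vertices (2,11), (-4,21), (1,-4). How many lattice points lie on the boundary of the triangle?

Along each edge there are gcd(|Δx|,|Δy|)+1 lattice points, so counting each shared vertex once the boundary has gcd(6,10) + gcd(5,25) + gcd(1,15) = 2+5+1 = 8.

8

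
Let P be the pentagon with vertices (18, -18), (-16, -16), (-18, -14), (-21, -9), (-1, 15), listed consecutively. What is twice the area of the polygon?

1348

Using the shoelace formula, 2A = |(18·(-16) − (-16)·(-18)) + ((-16)·(-14) − (-18)·(-16)) + ((-18)·(-9) − (-21)·(-14)) + ((-21)·15 − (-1)·(-9)) + ((-1)·(-18) − 18·15)| = 1348, so the area is 674.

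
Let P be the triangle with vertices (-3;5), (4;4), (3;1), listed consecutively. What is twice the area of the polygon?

Using the shoelace formula, 2A = |[(-3)·4 − 4·5] + [4·1 − 3·4] + [3·5 − (-3)·1]| = 22, so the area is 11.

22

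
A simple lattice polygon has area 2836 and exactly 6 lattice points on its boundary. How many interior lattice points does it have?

Pick's theorem A = I + B/2 − 1 rearranges to I = A − B/2 + 1 = 2836 − 6/2 + 1 = 2834.

2834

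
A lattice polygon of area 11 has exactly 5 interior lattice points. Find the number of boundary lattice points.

Pick's theorem gives A = I + B/2 − 1, so B = 2(A − I + 1) = 2(11 − 5 + 1) = 14.

14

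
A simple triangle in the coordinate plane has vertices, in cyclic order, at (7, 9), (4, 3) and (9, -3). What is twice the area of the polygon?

48

By the shoelace formula, twice the signed area is |(7·3 − 4·9) + (4·(-3) − 9·3) + (9·9 − 7·(-3))| = 48, so the area is 24.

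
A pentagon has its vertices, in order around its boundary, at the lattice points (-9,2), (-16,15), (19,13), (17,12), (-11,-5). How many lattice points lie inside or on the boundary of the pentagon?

The shoelace formula gives twice the area as |[(-9)·15 − (-16)·2] + [(-16)·13 − 19·15] + [19·12 − 17·13] + [17·(-5) − (-11)·12] + [(-11)·2 − (-9)·(-5)]| = 609, so the area is 609/2.
Summing gcd(|Δx|,|Δy|) over the edges gives the boundary count: gcd(7,13) + gcd(35,2) + gcd(2,1) + gcd(28,17) + gcd(2,7) = 1+1+1+1+1 = 5.
Pick's theorem gives I = A − B/2 + 1 = 609/2 − 5/2 + 1 = 303, so the closed region contains I + B = 303 + 5 = 308 lattice points.

308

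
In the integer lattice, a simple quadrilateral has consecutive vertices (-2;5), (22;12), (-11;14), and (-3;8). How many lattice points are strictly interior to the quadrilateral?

The shoelace formula gives twice the area as |[(-2)·12 − 22·5] + [22·14 − (-11)·12] + [(-11)·8 − (-3)·14] + [(-3)·5 − (-2)·8]| = 261, so the area is 261/2.
Along each edge there are gcd(|Δx|,|Δy|)+1 lattice points, so counting each shared vertex once the boundary has gcd(24,7) + gcd(33,2) + gcd(8,6) + gcd(1,3) = 1+1+2+1 = 5.
By Pick's theorem A = I + B/2 − 1, so I = 261/2 − 5/2 + 1 = 129.

129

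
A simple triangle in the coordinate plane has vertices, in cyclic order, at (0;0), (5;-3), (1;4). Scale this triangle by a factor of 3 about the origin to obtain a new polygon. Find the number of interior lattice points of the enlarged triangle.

The shoelace formula gives twice the area as |(0·(-3) − 5·0) + (5·4 − 1·(-3)) + (1·0 − 0·4)| = 23, so the area is 23/2.
The number of boundary lattice points is Σ gcd(|Δx|,|Δy|) = gcd(5,3) + gcd(4,7) + gcd(1,4) = 1+1+1 = 3.
Scaling by 3 multiplies the area by 3² = 9 (so the new area is 103.5) and multiplies the boundary lattice-point count by 3, giving 9.
By Pick's theorem, the interior count of the dilated polygon is 103.5 − 9/2 + 1 = 100.

100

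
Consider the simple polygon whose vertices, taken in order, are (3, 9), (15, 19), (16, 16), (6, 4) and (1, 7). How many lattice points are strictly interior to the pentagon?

By the shoelace formula, twice the signed area is |(3·19 − 15·9) + (15·16 − 16·19) + (16·4 − 6·16) + (6·7 − 1·4) + (1·9 − 3·7)| = 148, so the area is 74.
Along each edge there are gcd(|Δx|,|Δy|)+1 lattice points, so counting each shared vertex once the boundary has gcd(12,10) + gcd(1,3) + gcd(10,12) + gcd(5,3) + gcd(2,2) = 2+1+2+1+2 = 8.
Pick's theorem gives I = A − B/2 + 1 = 74 − 8/2 + 1 = 71.

71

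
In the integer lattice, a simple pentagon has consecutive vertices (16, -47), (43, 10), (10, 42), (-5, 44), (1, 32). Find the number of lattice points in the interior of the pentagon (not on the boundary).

1882

The shoelace formula gives twice the area as |[16·10 − 43·(-47)] + [43·42 − 10·10] + [10·44 − (-5)·42] + [(-5)·32 − 1·44] + [1·(-47) − 16·32]| = 3774, so the area is 1887.
Summing gcd(|Δx|,|Δy|) over the edges gives the boundary count: gcd(27,57) + gcd(33,32) + gcd(15,2) + gcd(6,12) + gcd(15,79) = 3+1+1+6+1 = 12.
By Pick's theorem A = I + B/2 − 1, so I = 1887 − 12/2 + 1 = 1882.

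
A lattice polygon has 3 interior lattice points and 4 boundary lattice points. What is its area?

Pick's theorem states A = I + B/2 − 1, so A = 3 + 4/2 − 1 = 4.

4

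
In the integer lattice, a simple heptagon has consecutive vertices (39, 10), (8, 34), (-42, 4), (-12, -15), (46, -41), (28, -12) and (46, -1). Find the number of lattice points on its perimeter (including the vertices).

Along each edge there are gcd(|Δx|,|Δy|)+1 lattice points, so counting each shared vertex once the boundary has gcd(31,24) + gcd(50,30) + gcd(30,19) + gcd(58,26) + gcd(18,29) + gcd(18,11) + gcd(7,11) = 1+10+1+2+1+1+1 = 17.

17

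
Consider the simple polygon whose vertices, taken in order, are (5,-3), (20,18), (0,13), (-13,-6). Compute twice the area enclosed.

The shoelace formula gives twice the area as |(5·18 − 20·(-3)) + (20·13 − 0·18) + (0·(-6) − (-13)·13) + ((-13)·(-3) − 5·(-6))| = 648, so the area is 324.

648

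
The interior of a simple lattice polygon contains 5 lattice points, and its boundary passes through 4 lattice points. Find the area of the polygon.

By Pick's theorem, A = I + B/2 − 1 = 5 + 4/2 − 1 = 6.

6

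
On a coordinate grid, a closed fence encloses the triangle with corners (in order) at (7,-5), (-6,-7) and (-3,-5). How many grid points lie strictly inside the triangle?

5

Using the shoelace formula, 2A = |[7·(-7) − (-6)·(-5)] + [(-6)·(-5) − (-3)·(-7)] + [(-3)·(-5) − 7·(-5)]| = 20, so the area is 10.
Summing gcd(|Δx|,|Δy|) over the edges gives the boundary count: gcd(13,2) + gcd(3,2) + gcd(10,0) = 1+1+10 = 12.
Pick's theorem gives I = A − B/2 + 1 = 10 − 12/2 + 1 = 5.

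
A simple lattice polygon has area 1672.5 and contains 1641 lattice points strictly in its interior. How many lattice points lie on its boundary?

Pick's theorem gives A = I + B/2 − 1, so B = 2(A − I + 1) = 2(1672.5 − 1641 + 1) = 65.

65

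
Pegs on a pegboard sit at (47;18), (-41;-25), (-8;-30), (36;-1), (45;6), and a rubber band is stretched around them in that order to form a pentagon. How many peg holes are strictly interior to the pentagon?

1233

By the shoelace formula, twice the signed area is |[47·(-25) − (-41)·18] + [(-41)·(-30) − (-8)·(-25)] + [(-8)·(-1) − 36·(-30)] + [36·6 − 45·(-1)] + [45·18 − 47·6]| = 2470, so the area is 1235.
The number of boundary lattice points is Σ gcd(|Δx|,|Δy|) = gcd(88,43) + gcd(33,5) + gcd(44,29) + gcd(9,7) + gcd(2,12) = 1+1+1+1+2 = 6.
Pick's theorem gives I = A − B/2 + 1 = 1235 − 6/2 + 1 = 1233.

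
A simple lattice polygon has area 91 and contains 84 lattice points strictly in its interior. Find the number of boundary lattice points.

16

Pick's theorem gives A = I + B/2 − 1, so B = 2(A − I + 1) = 2(91 − 84 + 1) = 16.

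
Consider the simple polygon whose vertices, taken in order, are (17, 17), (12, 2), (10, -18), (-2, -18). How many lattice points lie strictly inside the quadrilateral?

166

Using the shoelace formula, 2A = |[17·2 − 12·17] + [12·(-18) − 10·2] + [10·(-18) − (-2)·(-18)] + [(-2)·17 − 17·(-18)]| = 350, so the area is 175.
Along each edge there are gcd(|Δx|,|Δy|)+1 lattice points, so counting each shared vertex once the boundary has gcd(5,15) + gcd(2,20) + gcd(12,0) + gcd(19,35) = 5+2+12+1 = 20.
By Pick's theorem A = I + B/2 − 1, so I = 175 − 20/2 + 1 = 166.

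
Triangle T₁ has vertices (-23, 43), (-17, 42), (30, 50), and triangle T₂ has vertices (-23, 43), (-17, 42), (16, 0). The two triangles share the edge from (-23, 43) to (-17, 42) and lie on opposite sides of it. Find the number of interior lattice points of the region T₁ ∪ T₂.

155

The union is the simple quadrilateral with vertices (-23, 43), (30, 50), (-17, 42), (16, 0) in order.
The shoelace formula gives twice the area as |((-23)·50 − 30·43) + (30·42 − (-17)·50) + ((-17)·0 − 16·42) + (16·43 − (-23)·0)| = 314, so the area is 157.
Along each edge there are gcd(|Δx|,|Δy|)+1 lattice points, so counting each shared vertex once the boundary has gcd(53,7) + gcd(47,8) + gcd(33,42) + gcd(39,43) = 1+1+3+1 = 6.
By Pick's theorem I = A − B/2 + 1 = 157 − 6/2 + 1 = 155.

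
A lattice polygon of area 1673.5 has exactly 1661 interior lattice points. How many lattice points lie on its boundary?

Pick's theorem gives A = I + B/2 − 1, so B = 2(A − I + 1) = 2(1673.5 − 1661 + 1) = 27.

27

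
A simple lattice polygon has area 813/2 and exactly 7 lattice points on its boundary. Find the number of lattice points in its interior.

Pick's theorem A = I + B/2 − 1 rearranges to I = A − B/2 + 1 = 813/2 − 7/2 + 1 = 404.

404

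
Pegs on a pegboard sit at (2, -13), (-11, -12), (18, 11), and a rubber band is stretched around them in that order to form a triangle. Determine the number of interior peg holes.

160

By the shoelace formula, twice the signed area is |(2·(-12) − (-11)·(-13)) + ((-11)·11 − 18·(-12)) + (18·(-13) − 2·11)| = 328, so the area is 164.
The number of boundary lattice points is Σ gcd(|Δx|,|Δy|) = gcd(13,1) + gcd(29,23) + gcd(16,24) = 1+1+8 = 10.
Pick's theorem gives I = A − B/2 + 1 = 164 − 10/2 + 1 = 160.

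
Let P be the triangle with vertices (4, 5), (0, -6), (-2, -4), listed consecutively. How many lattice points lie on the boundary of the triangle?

6

Summing gcd(|Δx|,|Δy|) over the edges gives the boundary count: gcd(4,11) + gcd(2,2) + gcd(6,9) = 1+2+3 = 6.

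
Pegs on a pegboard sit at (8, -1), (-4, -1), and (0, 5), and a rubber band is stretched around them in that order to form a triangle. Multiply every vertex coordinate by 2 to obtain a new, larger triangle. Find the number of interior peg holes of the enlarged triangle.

129

Using the shoelace formula, 2A = |[8·(-1) − (-4)·(-1)] + [(-4)·5 − 0·(-1)] + [0·(-1) − 8·5]| = 72, so the area is 36.
Along each edge there are gcd(|Δx|,|Δy|)+1 lattice points, so counting each shared vertex once the boundary has gcd(12,0) + gcd(4,6) + gcd(8,6) = 12+2+2 = 16.
Scaling by 2 multiplies the area by 2² = 4 (so the new area is 144) and multiplies the boundary lattice-point count by 2, giving 32.
By Pick's theorem, the interior count of the dilated polygon is 144 − 32/2 + 1 = 129.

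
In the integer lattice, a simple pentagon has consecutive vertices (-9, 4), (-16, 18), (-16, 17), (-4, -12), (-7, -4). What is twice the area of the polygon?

46

The shoelace formula gives twice the area as |[(-9)·18 − (-16)·4] + [(-16)·17 − (-16)·18] + [(-16)·(-12) − (-4)·17] + [(-4)·(-4) − (-7)·(-12)] + [(-7)·4 − (-9)·(-4)]| = 46, so the area is 23.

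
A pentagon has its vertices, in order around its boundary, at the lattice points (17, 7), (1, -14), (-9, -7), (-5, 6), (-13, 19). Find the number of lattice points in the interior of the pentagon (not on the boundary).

445

Using the shoelace formula, 2A = |[17·(-14) − 1·7] + [1·(-7) − (-9)·(-14)] + [(-9)·6 − (-5)·(-7)] + [(-5)·19 − (-13)·6] + [(-13)·7 − 17·19]| = 898, so the area is 449.
The number of boundary lattice points is Σ gcd(|Δx|,|Δy|) = gcd(16,21) + gcd(10,7) + gcd(4,13) + gcd(8,13) + gcd(30,12) = 1+1+1+1+6 = 10.
Pick's theorem gives I = A − B/2 + 1 = 449 − 10/2 + 1 = 445.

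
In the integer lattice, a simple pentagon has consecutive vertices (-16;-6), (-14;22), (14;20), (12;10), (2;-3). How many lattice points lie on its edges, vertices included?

Summing gcd(|Δx|,|Δy|) over the edges gives the boundary count: gcd(2,28) + gcd(28,2) + gcd(2,10) + gcd(10,13) + gcd(18,3) = 2+2+2+1+3 = 10.

10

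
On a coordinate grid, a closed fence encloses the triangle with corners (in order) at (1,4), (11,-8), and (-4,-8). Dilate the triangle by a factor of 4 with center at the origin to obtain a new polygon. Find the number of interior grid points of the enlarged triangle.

1405

Using the shoelace formula, 2A = |(1·(-8) − 11·4) + (11·(-8) − (-4)·(-8)) + ((-4)·4 − 1·(-8))| = 180, so the area is 90.
Summing gcd(|Δx|,|Δy|) over the edges gives the boundary count: gcd(10,12) + gcd(15,0) + gcd(5,12) = 2+15+1 = 18.
Scaling by 4 multiplies the area by 4² = 16 (so the new area is 1440) and multiplies the boundary lattice-point count by 4, giving 72.
By Pick's theorem, the interior count of the dilated polygon is 1440 − 72/2 + 1 = 1405.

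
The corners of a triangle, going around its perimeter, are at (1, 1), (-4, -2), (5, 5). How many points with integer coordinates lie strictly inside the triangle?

2

By the shoelace formula, twice the signed area is |(1·(-2) − (-4)·1) + ((-4)·5 − 5·(-2)) + (5·1 − 1·5)| = 8, so the area is 4.
Along each edge there are gcd(|Δx|,|Δy|)+1 lattice points, so counting each shared vertex once the boundary has gcd(5,3) + gcd(9,7) + gcd(4,4) = 1+1+4 = 6.
Pick's theorem gives I = A − B/2 + 1 = 4 − 6/2 + 1 = 2.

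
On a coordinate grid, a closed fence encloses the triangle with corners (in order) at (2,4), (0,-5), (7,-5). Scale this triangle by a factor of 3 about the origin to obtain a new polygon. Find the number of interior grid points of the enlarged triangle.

Using the shoelace formula, 2A = |[2·(-5) − 0·4] + [0·(-5) − 7·(-5)] + [7·4 − 2·(-5)]| = 63, so the area is 31.5.
Summing gcd(|Δx|,|Δy|) over the edges gives the boundary count: gcd(2,9) + gcd(7,0) + gcd(5,9) = 1+7+1 = 9.
Scaling by 3 multiplies the area by 3² = 9 (so the new area is 283.5) and multiplies the boundary lattice-point count by 3, giving 27.
By Pick's theorem, the interior count of the dilated polygon is 283.5 − 27/2 + 1 = 271.

271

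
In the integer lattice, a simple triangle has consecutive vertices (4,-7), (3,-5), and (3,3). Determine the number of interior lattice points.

0

By the shoelace formula, twice the signed area is |(4·(-5) − 3·(-7)) + (3·3 − 3·(-5)) + (3·(-7) − 4·3)| = 8, so the area is 4.
The number of boundary lattice points is Σ gcd(|Δx|,|Δy|) = gcd(1,2) + gcd(0,8) + gcd(1,10) = 1+8+1 = 10.
Pick's theorem gives I = A − B/2 + 1 = 4 − 10/2 + 1 = 0.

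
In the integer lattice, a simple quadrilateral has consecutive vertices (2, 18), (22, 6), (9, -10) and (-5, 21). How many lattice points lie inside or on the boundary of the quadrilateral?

By the shoelace formula, twice the signed area is |[2·6 − 22·18] + [22·(-10) − 9·6] + [9·21 − (-5)·(-10)] + [(-5)·18 − 2·21]| = 651, so the area is 651/2.
Summing gcd(|Δx|,|Δy|) over the edges gives the boundary count: gcd(20,12) + gcd(13,16) + gcd(14,31) + gcd(7,3) = 4+1+1+1 = 7.
Pick's theorem gives I = A − B/2 + 1 = 651/2 − 7/2 + 1 = 323, so the closed region contains I + B = 323 + 7 = 330 lattice points.

330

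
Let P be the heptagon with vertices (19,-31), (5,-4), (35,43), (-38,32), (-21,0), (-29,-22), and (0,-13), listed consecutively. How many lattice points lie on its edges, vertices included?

Summing gcd(|Δx|,|Δy|) over the edges gives the boundary count: gcd(14,27) + gcd(30,47) + gcd(73,11) + gcd(17,32) + gcd(8,22) + gcd(29,9) + gcd(19,18) = 1+1+1+1+2+1+1 = 8.

8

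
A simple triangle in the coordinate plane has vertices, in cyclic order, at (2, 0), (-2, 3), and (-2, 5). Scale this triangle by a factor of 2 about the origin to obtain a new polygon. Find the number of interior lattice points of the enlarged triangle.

By the shoelace formula, twice the signed area is |(2·3 − (-2)·0) + ((-2)·5 − (-2)·3) + ((-2)·0 − 2·5)| = 8, so the area is 4.
Summing gcd(|Δx|,|Δy|) over the edges gives the boundary count: gcd(4,3) + gcd(0,2) + gcd(4,5) = 1+2+1 = 4.
Scaling by 2 multiplies the area by 2² = 4 (so the new area is 16) and multiplies the boundary lattice-point count by 2, giving 8.
By Pick's theorem, the interior count of the dilated polygon is 16 − 8/2 + 1 = 13.

13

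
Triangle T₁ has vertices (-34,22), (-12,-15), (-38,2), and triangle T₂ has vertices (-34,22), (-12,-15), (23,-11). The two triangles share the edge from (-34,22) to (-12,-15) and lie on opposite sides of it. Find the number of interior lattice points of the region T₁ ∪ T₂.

982

The union is the simple quadrilateral with vertices (-34,22), (-38,2), (-12,-15), (23,-11) in order.
By the shoelace formula, twice the signed area is |((-34)·2 − (-38)·22) + ((-38)·(-15) − (-12)·2) + ((-12)·(-11) − 23·(-15)) + (23·22 − (-34)·(-11))| = 1971, so the area is 985.5.
Summing gcd(|Δx|,|Δy|) over the edges gives the boundary count: gcd(4,20) + gcd(26,17) + gcd(35,4) + gcd(57,33) = 4+1+1+3 = 9.
By Pick's theorem I = A − B/2 + 1 = 985.5 − 9/2 + 1 = 982.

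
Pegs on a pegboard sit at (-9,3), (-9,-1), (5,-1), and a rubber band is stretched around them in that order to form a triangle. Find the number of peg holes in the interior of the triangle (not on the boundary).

Using the shoelace formula, 2A = |((-9)·(-1) − (-9)·3) + ((-9)·(-1) − 5·(-1)) + (5·3 − (-9)·(-1))| = 56, so the area is 28.
The number of boundary lattice points is Σ gcd(|Δx|,|Δy|) = gcd(0,4) + gcd(14,0) + gcd(14,4) = 4+14+2 = 20.
Pick's theorem gives I = A − B/2 + 1 = 28 − 20/2 + 1 = 19.

19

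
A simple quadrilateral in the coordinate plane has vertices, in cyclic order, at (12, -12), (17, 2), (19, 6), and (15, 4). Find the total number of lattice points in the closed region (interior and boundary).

29

By the shoelace formula, twice the signed area is |(12·2 − 17·(-12)) + (17·6 − 19·2) + (19·4 − 15·6) + (15·(-12) − 12·4)| = 50, so the area is 25.
Along each edge there are gcd(|Δx|,|Δy|)+1 lattice points, so counting each shared vertex once the boundary has gcd(5,14) + gcd(2,4) + gcd(4,2) + gcd(3,16) = 1+2+2+1 = 6.
Pick's theorem gives I = A − B/2 + 1 = 25 − 6/2 + 1 = 23, so the closed region contains I + B = 23 + 6 = 29 lattice points.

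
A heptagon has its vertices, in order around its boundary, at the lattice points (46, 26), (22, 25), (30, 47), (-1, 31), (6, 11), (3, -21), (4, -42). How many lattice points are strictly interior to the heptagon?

1735

Using the shoelace formula, 2A = |(46·25 − 22·26) + (22·47 − 30·25) + (30·31 − (-1)·47) + ((-1)·11 − 6·31) + (6·(-21) − 3·11) + (3·(-42) − 4·(-21)) + (4·26 − 46·(-42))| = 3477, so the area is 1738.5.
The number of boundary lattice points is Σ gcd(|Δx|,|Δy|) = gcd(24,1) + gcd(8,22) + gcd(31,16) + gcd(7,20) + gcd(3,32) + gcd(1,21) + gcd(42,68) = 1+2+1+1+1+1+2 = 9.
Pick's theorem gives I = A − B/2 + 1 = 1738.5 − 9/2 + 1 = 1735.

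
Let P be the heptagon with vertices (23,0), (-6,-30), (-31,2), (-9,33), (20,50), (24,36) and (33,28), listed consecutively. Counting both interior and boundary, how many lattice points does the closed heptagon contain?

2699

The shoelace formula gives twice the area as |(23·(-30) − (-6)·0) + ((-6)·2 − (-31)·(-30)) + ((-31)·33 − (-9)·2) + ((-9)·50 − 20·33) + (20·36 − 24·50) + (24·28 − 33·36) + (33·0 − 23·28)| = 5387, so the area is 5387/2.
The number of boundary lattice points is Σ gcd(|Δx|,|Δy|) = gcd(29,30) + gcd(25,32) + gcd(22,31) + gcd(29,17) + gcd(4,14) + gcd(9,8) + gcd(10,28) = 1+1+1+1+2+1+2 = 9.
Pick's theorem gives I = A − B/2 + 1 = 5387/2 − 9/2 + 1 = 2690, so the closed region contains I + B = 2690 + 9 = 2699 lattice points.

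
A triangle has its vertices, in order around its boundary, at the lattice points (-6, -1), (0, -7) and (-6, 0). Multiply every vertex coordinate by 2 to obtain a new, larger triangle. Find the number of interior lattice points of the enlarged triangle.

Using the shoelace formula, 2A = |[(-6)·(-7) − 0·(-1)] + [0·0 − (-6)·(-7)] + [(-6)·(-1) − (-6)·0]| = 6, so the area is 3.
Along each edge there are gcd(|Δx|,|Δy|)+1 lattice points, so counting each shared vertex once the boundary has gcd(6,6) + gcd(6,7) + gcd(0,1) = 6+1+1 = 8.
Scaling by 2 multiplies the area by 2² = 4 (so the new area is 12) and multiplies the boundary lattice-point count by 2, giving 16.
By Pick's theorem, the interior count of the dilated polygon is 12 − 16/2 + 1 = 5.

5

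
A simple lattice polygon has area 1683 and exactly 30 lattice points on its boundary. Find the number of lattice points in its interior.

1669

Pick's theorem A = I + B/2 − 1 rearranges to I = A − B/2 + 1 = 1683 − 30/2 + 1 = 1669.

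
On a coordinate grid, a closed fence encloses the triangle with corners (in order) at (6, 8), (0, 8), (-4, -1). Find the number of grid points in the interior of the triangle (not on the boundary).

By the shoelace formula, twice the signed area is |(6·8 − 0·8) + (0·(-1) − (-4)·8) + ((-4)·8 − 6·(-1))| = 54, so the area is 27.
The number of boundary lattice points is Σ gcd(|Δx|,|Δy|) = gcd(6,0) + gcd(4,9) + gcd(10,9) = 6+1+1 = 8.
Pick's theorem gives I = A − B/2 + 1 = 27 − 8/2 + 1 = 24.

24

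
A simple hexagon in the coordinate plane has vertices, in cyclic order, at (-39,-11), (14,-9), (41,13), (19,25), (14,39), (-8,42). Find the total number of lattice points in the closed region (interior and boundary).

By the shoelace formula, twice the signed area is |((-39)·(-9) − 14·(-11)) + (14·13 − 41·(-9)) + (41·25 − 19·13) + (19·39 − 14·25) + (14·42 − (-8)·39) + ((-8)·(-11) − (-39)·42)| = 4851, so the area is 2425.5.
Summing gcd(|Δx|,|Δy|) over the edges gives the boundary count: gcd(53,2) + gcd(27,22) + gcd(22,12) + gcd(5,14) + gcd(22,3) + gcd(31,53) = 1+1+2+1+1+1 = 7.
Pick's theorem gives I = A − B/2 + 1 = 2425.5 − 7/2 + 1 = 2423, so the closed region contains I + B = 2423 + 7 = 2430 lattice points.

2430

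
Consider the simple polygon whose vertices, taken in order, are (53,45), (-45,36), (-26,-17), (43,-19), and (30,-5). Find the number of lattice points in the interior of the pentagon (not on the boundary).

The shoelace formula gives twice the area as |[53·36 − (-45)·45] + [(-45)·(-17) − (-26)·36] + [(-26)·(-19) − 43·(-17)] + [43·(-5) − 30·(-19)] + [30·45 − 53·(-5)]| = 8829, so the area is 8829/2.
The number of boundary lattice points is Σ gcd(|Δx|,|Δy|) = gcd(98,9) + gcd(19,53) + gcd(69,2) + gcd(13,14) + gcd(23,50) = 1+1+1+1+1 = 5.
By Pick's theorem A = I + B/2 − 1, so I = 8829/2 − 5/2 + 1 = 4413.

4413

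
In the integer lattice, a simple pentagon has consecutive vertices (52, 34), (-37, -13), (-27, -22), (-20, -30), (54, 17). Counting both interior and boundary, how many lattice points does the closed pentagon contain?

By the shoelace formula, twice the signed area is |[52·(-13) − (-37)·34] + [(-37)·(-22) − (-27)·(-13)] + [(-27)·(-30) − (-20)·(-22)] + [(-20)·17 − 54·(-30)] + [54·34 − 52·17]| = 3647, so the area is 1823.5.
Summing gcd(|Δx|,|Δy|) over the edges gives the boundary count: gcd(89,47) + gcd(10,9) + gcd(7,8) + gcd(74,47) + gcd(2,17) = 1+1+1+1+1 = 5.
Pick's theorem gives I = A − B/2 + 1 = 1823.5 − 5/2 + 1 = 1822, so the closed region contains I + B = 1822 + 5 = 1827 lattice points.

1827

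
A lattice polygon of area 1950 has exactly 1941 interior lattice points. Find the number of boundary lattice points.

20

Pick's theorem gives A = I + B/2 − 1, so B = 2(A − I + 1) = 2(1950 − 1941 + 1) = 20.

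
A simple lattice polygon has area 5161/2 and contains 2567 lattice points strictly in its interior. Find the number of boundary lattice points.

Pick's theorem gives A = I + B/2 − 1, so B = 2(A − I + 1) = 2(5161/2 − 2567 + 1) = 29.

29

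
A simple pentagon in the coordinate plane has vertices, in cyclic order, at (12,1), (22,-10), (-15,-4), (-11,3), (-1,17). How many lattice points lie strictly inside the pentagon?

427

By the shoelace formula, twice the signed area is |[12·(-10) − 22·1] + [22·(-4) − (-15)·(-10)] + [(-15)·3 − (-11)·(-4)] + [(-11)·17 − (-1)·3] + [(-1)·1 − 12·17]| = 858, so the area is 429.
The number of boundary lattice points is Σ gcd(|Δx|,|Δy|) = gcd(10,11) + gcd(37,6) + gcd(4,7) + gcd(10,14) + gcd(13,16) = 1+1+1+2+1 = 6.
Pick's theorem gives I = A − B/2 + 1 = 429 − 6/2 + 1 = 427.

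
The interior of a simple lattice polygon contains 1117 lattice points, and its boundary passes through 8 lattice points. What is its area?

Pick's theorem states A = I + B/2 − 1, so A = 1117 + 8/2 − 1 = 1120.

1120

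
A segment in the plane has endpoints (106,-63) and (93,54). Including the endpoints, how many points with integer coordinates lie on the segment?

The number of lattice points on a segment between lattice points is gcd(|Δx|,|Δy|) + 1 = gcd(13,117) + 1 = 13 + 1 = 14.

14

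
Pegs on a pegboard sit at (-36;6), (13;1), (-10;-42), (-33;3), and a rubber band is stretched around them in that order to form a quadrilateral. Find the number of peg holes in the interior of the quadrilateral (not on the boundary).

Using the shoelace formula, 2A = |[(-36)·1 − 13·6] + [13·(-42) − (-10)·1] + [(-10)·3 − (-33)·(-42)] + [(-33)·6 − (-36)·3]| = 2156, so the area is 1078.
The number of boundary lattice points is Σ gcd(|Δx|,|Δy|) = gcd(49,5) + gcd(23,43) + gcd(23,45) + gcd(3,3) = 1+1+1+3 = 6.
By Pick's theorem A = I + B/2 − 1, so I = 1078 − 6/2 + 1 = 1076.

1076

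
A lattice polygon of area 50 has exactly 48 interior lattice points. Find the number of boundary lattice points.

6

Pick's theorem gives A = I + B/2 − 1, so B = 2(A − I + 1) = 2(50 − 48 + 1) = 6.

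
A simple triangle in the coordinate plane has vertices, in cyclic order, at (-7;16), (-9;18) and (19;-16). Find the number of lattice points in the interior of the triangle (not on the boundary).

4

The shoelace formula gives twice the area as |((-7)·18 − (-9)·16) + ((-9)·(-16) − 19·18) + (19·16 − (-7)·(-16))| = 12, so the area is 6.
The number of boundary lattice points is Σ gcd(|Δx|,|Δy|) = gcd(2,2) + gcd(28,34) + gcd(26,32) = 2+2+2 = 6.
Pick's theorem gives I = A − B/2 + 1 = 6 − 6/2 + 1 = 4.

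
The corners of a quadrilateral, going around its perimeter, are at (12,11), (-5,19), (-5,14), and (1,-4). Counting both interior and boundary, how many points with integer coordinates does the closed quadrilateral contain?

By the shoelace formula, twice the signed area is |[12·19 − (-5)·11] + [(-5)·14 − (-5)·19] + [(-5)·(-4) − 1·14] + [1·11 − 12·(-4)]| = 373, so the area is 373/2.
Along each edge there are gcd(|Δx|,|Δy|)+1 lattice points, so counting each shared vertex once the boundary has gcd(17,8) + gcd(0,5) + gcd(6,18) + gcd(11,15) = 1+5+6+1 = 13.
Pick's theorem gives I = A − B/2 + 1 = 373/2 − 13/2 + 1 = 181, so the closed region contains I + B = 181 + 13 = 194 lattice points.

194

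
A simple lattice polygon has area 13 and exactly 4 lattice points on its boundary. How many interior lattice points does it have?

From Pick's theorem, I = A − B/2 + 1 = 13 − 4/2 + 1 = 12.

12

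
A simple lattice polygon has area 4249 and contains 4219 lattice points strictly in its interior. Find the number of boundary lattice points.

62

Pick's theorem gives A = I + B/2 − 1, so B = 2(A − I + 1) = 2(4249 − 4219 + 1) = 62.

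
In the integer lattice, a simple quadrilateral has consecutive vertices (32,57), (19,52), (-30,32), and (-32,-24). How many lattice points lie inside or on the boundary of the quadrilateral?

1722

The shoelace formula gives twice the area as |(32·52 − 19·57) + (19·32 − (-30)·52) + ((-30)·(-24) − (-32)·32) + ((-32)·57 − 32·(-24))| = 3437, so the area is 3437/2.
Along each edge there are gcd(|Δx|,|Δy|)+1 lattice points, so counting each shared vertex once the boundary has gcd(13,5) + gcd(49,20) + gcd(2,56) + gcd(64,81) = 1+1+2+1 = 5.
Pick's theorem gives I = A − B/2 + 1 = 3437/2 − 5/2 + 1 = 1717, so the closed region contains I + B = 1717 + 5 = 1722 lattice points.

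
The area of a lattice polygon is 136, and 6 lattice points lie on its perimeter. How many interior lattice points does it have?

134

From Pick's theorem, I = A − B/2 + 1 = 136 − 6/2 + 1 = 134.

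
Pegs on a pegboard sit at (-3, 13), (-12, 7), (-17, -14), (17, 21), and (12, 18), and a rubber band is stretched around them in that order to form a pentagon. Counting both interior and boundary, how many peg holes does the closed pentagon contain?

290

Using the shoelace formula, 2A = |((-3)·7 − (-12)·13) + ((-12)·(-14) − (-17)·7) + ((-17)·21 − 17·(-14)) + (17·18 − 12·21) + (12·13 − (-3)·18)| = 567, so the area is 283.5.
The number of boundary lattice points is Σ gcd(|Δx|,|Δy|) = gcd(9,6) + gcd(5,21) + gcd(34,35) + gcd(5,3) + gcd(15,5) = 3+1+1+1+5 = 11.
Pick's theorem gives I = A − B/2 + 1 = 283.5 − 11/2 + 1 = 279, so the closed region contains I + B = 279 + 11 = 290 lattice points.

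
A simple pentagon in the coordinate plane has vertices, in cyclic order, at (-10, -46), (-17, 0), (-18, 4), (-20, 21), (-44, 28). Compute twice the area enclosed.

1520

Using the shoelace formula, 2A = |[(-10)·0 − (-17)·(-46)] + [(-17)·4 − (-18)·0] + [(-18)·21 − (-20)·4] + [(-20)·28 − (-44)·21] + [(-44)·(-46) − (-10)·28]| = 1520, so the area is 760.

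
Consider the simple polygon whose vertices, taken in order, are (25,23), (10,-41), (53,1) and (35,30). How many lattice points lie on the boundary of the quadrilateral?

4

The number of boundary lattice points is Σ gcd(|Δx|,|Δy|) = gcd(15,64) + gcd(43,42) + gcd(18,29) + gcd(10,7) = 1+1+1+1 = 4.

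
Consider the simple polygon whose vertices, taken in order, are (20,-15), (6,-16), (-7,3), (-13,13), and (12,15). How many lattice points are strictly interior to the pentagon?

601

Using the shoelace formula, 2A = |(20·(-16) − 6·(-15)) + (6·3 − (-7)·(-16)) + ((-7)·13 − (-13)·3) + ((-13)·15 − 12·13) + (12·(-15) − 20·15)| = 1207, so the area is 1207/2.
Along each edge there are gcd(|Δx|,|Δy|)+1 lattice points, so counting each shared vertex once the boundary has gcd(14,1) + gcd(13,19) + gcd(6,10) + gcd(25,2) + gcd(8,30) = 1+1+2+1+2 = 7.
By Pick's theorem A = I + B/2 − 1, so I = 1207/2 − 7/2 + 1 = 601.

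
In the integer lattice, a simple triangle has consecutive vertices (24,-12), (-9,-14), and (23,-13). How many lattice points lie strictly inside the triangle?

Using the shoelace formula, 2A = |(24·(-14) − (-9)·(-12)) + ((-9)·(-13) − 23·(-14)) + (23·(-12) − 24·(-13))| = 31, so the area is 31/2.
The number of boundary lattice points is Σ gcd(|Δx|,|Δy|) = gcd(33,2) + gcd(32,1) + gcd(1,1) = 1+1+1 = 3.
By Pick's theorem A = I + B/2 − 1, so I = 31/2 − 3/2 + 1 = 15.

15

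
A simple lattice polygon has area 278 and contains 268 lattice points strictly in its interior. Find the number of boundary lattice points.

Pick's theorem gives A = I + B/2 − 1, so B = 2(A − I + 1) = 2(278 − 268 + 1) = 22.

22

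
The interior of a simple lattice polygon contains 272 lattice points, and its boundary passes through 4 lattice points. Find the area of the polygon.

273

Pick's theorem states A = I + B/2 − 1, so A = 272 + 4/2 − 1 = 273.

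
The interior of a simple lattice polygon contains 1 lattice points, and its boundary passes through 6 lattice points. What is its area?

Pick's theorem states A = I + B/2 − 1, so A = 1 + 6/2 − 1 = 3.

3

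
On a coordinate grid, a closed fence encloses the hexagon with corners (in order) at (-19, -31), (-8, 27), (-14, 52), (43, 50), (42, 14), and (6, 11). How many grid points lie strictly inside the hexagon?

The shoelace formula gives twice the area as |((-19)·27 − (-8)·(-31)) + ((-8)·52 − (-14)·27) + ((-14)·50 − 43·52) + (43·14 − 42·50) + (42·11 − 6·14) + (6·(-31) − (-19)·11)| = 4832, so the area is 2416.
Summing gcd(|Δx|,|Δy|) over the edges gives the boundary count: gcd(11,58) + gcd(6,25) + gcd(57,2) + gcd(1,36) + gcd(36,3) + gcd(25,42) = 1+1+1+1+3+1 = 8.
By Pick's theorem A = I + B/2 − 1, so I = 2416 − 8/2 + 1 = 2413.

2413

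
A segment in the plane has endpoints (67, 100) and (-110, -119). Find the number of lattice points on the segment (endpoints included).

The number of lattice points on a segment between lattice points is gcd(|Δx|,|Δy|) + 1 = gcd(177,219) + 1 = 3 + 1 = 4.

4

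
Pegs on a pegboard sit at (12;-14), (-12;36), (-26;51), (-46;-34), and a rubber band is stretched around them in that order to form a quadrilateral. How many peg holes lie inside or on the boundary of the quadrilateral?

2441

By the shoelace formula, twice the signed area is |(12·36 − (-12)·(-14)) + ((-12)·51 − (-26)·36) + ((-26)·(-34) − (-46)·51) + ((-46)·(-14) − 12·(-34))| = 4870, so the area is 2435.
The number of boundary lattice points is Σ gcd(|Δx|,|Δy|) = gcd(24,50) + gcd(14,15) + gcd(20,85) + gcd(58,20) = 2+1+5+2 = 10.
Pick's theorem gives I = A − B/2 + 1 = 2435 − 10/2 + 1 = 2431, so the closed region contains I + B = 2431 + 10 = 2441 lattice points.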